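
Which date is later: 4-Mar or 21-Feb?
4-Mar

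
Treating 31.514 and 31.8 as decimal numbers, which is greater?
31.8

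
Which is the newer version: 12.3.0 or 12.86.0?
12.86.0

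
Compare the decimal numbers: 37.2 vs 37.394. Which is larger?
37.394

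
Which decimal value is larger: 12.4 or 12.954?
12.954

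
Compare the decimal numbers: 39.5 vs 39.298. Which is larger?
39.5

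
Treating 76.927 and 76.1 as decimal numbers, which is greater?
76.927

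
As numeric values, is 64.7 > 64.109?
True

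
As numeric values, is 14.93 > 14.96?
False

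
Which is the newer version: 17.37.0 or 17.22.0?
17.37.0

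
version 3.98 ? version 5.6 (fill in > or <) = <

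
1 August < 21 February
False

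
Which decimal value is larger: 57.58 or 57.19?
57.58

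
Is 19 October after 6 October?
Yes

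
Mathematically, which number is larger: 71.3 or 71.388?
71.388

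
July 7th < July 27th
True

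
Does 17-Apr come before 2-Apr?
No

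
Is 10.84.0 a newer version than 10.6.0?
Yes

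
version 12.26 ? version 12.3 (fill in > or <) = >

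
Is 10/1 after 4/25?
Yes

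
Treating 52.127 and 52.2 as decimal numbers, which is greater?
52.2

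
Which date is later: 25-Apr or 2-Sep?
2-Sep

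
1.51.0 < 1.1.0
False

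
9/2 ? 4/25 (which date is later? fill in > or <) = >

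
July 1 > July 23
False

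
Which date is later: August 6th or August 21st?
August 21st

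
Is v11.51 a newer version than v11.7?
Yes. Version numbers are compared segment by segment as integers, not as decimals: minor version 51 > 7, so v11.51 > v11.7 (even though the decimal 11.51 < 11.7).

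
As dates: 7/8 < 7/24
True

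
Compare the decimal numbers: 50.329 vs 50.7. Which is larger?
50.7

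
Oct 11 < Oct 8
False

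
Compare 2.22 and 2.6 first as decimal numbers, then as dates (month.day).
As decimals: 2.22 < 2.6. As dates: 2/22 is later than 2/6 (day 22 > day 6).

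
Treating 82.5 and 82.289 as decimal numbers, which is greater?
82.5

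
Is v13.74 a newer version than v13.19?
Yes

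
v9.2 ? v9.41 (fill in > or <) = <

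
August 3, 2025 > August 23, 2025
False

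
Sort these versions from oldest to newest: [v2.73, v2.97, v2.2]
[v2.2, v2.73, v2.97]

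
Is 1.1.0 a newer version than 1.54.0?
No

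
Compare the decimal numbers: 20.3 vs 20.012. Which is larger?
20.3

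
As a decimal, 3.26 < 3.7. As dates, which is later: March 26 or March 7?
March 26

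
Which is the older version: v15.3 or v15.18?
v15.3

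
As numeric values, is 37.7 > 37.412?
True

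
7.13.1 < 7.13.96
True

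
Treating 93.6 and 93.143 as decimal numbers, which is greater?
93.6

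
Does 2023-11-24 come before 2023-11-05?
No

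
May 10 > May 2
True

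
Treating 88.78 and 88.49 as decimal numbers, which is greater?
88.78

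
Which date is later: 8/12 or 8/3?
8/12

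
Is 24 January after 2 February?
No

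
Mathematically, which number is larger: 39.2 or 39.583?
39.583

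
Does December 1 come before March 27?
No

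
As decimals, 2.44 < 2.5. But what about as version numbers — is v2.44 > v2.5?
True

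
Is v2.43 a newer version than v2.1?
Yes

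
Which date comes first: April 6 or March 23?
March 23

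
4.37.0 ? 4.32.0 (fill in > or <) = >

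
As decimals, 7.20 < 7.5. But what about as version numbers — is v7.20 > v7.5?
True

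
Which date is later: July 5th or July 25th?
July 25th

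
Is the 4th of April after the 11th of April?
No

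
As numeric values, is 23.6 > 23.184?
True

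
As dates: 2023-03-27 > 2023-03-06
True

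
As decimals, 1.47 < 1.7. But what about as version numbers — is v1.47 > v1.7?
True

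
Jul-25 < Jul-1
False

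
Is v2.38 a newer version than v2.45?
No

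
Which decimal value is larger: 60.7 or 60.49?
60.7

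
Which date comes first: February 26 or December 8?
February 26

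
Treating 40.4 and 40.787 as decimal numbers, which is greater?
40.787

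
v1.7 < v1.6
False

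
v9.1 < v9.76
True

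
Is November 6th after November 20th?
No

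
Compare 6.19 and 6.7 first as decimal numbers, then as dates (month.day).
As decimals: 6.19 < 6.7. As dates: 6/19 is later than 6/7 (day 19 > day 7).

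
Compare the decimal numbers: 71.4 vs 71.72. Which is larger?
71.72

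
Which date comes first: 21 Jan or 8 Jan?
8 Jan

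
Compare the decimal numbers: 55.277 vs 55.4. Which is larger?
55.4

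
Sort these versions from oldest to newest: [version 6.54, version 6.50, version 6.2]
[version 6.2, version 6.50, version 6.54]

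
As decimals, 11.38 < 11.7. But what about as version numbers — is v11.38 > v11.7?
True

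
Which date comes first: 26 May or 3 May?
3 May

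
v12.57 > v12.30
True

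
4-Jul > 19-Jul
False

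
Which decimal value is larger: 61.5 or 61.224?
61.5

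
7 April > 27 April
False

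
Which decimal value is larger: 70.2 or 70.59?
70.59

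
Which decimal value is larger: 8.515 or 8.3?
8.515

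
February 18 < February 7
False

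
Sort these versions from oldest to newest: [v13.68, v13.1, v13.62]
[v13.1, v13.62, v13.68]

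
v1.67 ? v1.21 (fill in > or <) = >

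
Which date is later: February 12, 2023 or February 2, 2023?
February 12, 2023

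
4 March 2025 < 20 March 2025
True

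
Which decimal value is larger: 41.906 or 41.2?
41.906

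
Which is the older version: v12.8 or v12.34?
v12.8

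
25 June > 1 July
False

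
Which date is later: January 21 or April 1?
April 1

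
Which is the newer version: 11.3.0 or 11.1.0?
11.3.0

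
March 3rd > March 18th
False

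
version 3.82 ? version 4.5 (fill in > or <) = <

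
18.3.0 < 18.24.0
True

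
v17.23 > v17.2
True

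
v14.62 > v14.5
True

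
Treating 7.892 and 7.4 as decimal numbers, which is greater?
7.892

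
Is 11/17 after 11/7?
Yes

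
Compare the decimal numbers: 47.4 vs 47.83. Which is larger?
47.83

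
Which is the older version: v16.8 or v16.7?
v16.7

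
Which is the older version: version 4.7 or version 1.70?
version 1.70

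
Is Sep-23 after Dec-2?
No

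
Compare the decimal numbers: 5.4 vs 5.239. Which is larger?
5.4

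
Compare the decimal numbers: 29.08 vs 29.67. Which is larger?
29.67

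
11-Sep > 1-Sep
True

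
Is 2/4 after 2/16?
No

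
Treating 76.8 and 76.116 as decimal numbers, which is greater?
76.8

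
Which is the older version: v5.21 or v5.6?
v5.6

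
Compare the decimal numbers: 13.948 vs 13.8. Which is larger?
13.948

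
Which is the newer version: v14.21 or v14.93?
v14.93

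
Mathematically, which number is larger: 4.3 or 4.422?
4.422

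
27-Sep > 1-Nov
False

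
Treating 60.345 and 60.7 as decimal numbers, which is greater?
60.7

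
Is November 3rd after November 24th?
No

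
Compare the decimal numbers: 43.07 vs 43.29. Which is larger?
43.29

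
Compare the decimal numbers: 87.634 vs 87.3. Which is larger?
87.634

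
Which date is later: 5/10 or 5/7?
5/10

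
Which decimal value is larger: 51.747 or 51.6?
51.747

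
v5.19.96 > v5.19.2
True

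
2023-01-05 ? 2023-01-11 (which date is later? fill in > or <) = <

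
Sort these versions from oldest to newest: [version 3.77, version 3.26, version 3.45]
[version 3.26, version 3.45, version 3.77]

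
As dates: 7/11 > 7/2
True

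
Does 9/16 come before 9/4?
No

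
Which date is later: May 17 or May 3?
May 17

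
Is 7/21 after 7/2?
Yes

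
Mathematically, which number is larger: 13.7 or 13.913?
13.913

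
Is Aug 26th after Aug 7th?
Yes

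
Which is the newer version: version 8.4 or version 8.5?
version 8.5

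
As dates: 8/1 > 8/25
False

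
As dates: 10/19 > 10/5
True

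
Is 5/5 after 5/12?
No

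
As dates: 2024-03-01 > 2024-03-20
False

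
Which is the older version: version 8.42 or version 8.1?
version 8.1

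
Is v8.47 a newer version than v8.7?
Yes. Version numbers are compared segment by segment as integers, not as decimals: minor version 47 > 7, so v8.47 > v8.7 (even though the decimal 8.47 < 8.7).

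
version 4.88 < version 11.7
True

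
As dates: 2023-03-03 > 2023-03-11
False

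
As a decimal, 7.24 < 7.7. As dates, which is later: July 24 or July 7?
July 24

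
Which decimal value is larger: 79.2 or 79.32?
79.32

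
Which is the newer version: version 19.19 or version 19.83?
version 19.83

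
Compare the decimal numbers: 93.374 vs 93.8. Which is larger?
93.8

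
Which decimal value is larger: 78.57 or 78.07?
78.57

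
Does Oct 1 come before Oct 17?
Yes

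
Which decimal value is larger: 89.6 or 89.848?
89.848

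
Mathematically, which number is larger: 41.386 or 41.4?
41.4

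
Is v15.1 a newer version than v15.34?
No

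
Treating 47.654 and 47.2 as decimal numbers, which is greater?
47.654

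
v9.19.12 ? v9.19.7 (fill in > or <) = >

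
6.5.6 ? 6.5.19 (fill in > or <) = <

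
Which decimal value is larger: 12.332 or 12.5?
12.5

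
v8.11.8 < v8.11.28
True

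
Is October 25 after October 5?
Yes. Day 25 comes after day 5 in October — this is a date comparison, not a decimal one (the decimal 10.25 would be smaller than 10.5).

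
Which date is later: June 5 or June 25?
June 25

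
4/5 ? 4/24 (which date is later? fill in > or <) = <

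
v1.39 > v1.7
True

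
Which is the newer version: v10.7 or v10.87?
v10.87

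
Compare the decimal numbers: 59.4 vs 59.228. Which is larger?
59.4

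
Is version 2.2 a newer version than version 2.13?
No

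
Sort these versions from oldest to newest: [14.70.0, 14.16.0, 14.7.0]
[14.7.0, 14.16.0, 14.70.0]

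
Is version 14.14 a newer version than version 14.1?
Yes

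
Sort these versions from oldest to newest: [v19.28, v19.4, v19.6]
[v19.4, v19.6, v19.28]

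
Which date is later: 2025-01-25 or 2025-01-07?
2025-01-25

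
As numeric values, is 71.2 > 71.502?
False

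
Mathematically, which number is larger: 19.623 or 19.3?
19.623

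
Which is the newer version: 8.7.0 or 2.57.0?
8.7.0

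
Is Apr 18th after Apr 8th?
Yes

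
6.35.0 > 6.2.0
True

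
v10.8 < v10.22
True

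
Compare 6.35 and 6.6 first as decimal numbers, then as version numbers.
As decimals: 6.35 < 6.6. As versions: v6.35 > v6.6 (minor version 35 > 6).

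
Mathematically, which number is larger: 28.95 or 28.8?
28.95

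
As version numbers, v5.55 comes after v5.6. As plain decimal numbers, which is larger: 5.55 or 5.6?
5.6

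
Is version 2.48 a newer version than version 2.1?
Yes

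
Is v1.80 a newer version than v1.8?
Yes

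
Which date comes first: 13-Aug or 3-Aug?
3-Aug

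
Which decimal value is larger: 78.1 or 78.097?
78.1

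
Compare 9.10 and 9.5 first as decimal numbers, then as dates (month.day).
As decimals: 9.10 < 9.5. As dates: 9/10 is later than 9/5 (day 10 > day 5).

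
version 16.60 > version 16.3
True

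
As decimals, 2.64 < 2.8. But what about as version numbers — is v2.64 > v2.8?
True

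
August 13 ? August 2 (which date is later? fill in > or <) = >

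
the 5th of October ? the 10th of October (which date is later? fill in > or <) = <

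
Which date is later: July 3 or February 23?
July 3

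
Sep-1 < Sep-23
True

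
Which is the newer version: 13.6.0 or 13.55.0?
13.55.0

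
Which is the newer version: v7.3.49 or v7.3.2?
v7.3.49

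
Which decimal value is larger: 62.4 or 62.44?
62.44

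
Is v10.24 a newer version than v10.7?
Yes. Version numbers are compared segment by segment as integers, not as decimals: minor version 24 > 7, so v10.24 > v10.7 (even though the decimal 10.24 < 10.7).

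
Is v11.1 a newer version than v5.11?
Yes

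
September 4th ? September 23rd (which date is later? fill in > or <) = <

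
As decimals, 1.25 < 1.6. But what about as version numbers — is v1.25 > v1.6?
True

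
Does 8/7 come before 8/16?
Yes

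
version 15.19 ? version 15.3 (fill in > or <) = >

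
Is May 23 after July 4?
No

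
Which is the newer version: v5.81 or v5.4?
v5.81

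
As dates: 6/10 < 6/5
False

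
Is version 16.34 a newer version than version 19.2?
No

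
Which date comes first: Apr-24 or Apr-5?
Apr-5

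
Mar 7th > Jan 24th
True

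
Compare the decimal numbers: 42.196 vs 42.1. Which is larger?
42.196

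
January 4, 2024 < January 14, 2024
True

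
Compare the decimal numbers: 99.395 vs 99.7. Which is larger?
99.7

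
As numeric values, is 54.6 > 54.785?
False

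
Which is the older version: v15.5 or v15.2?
v15.2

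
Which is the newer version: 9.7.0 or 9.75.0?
9.75.0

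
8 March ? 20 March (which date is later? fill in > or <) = <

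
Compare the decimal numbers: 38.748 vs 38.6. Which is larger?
38.748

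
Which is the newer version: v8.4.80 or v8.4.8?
v8.4.80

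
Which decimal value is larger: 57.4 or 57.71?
57.71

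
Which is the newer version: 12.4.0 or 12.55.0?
12.55.0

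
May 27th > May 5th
True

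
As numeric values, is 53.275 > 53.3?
False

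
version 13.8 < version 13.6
False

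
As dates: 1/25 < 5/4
True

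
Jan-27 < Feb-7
True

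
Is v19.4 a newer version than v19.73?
No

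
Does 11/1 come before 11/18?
Yes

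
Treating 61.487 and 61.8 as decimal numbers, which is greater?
61.8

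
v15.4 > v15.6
False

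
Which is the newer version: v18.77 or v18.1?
v18.77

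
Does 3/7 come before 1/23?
No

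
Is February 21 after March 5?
No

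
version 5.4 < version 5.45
True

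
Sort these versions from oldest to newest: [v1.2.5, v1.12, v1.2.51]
[v1.2.5, v1.2.51, v1.12]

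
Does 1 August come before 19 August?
Yes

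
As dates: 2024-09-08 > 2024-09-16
False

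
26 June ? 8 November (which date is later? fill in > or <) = <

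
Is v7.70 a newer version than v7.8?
Yes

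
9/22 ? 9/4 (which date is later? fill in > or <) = >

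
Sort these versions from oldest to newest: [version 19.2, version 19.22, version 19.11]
[version 19.2, version 19.11, version 19.22]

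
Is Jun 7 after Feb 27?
Yes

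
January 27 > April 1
False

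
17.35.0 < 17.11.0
False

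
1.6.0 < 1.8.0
True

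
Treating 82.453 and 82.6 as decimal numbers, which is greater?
82.6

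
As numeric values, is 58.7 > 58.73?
False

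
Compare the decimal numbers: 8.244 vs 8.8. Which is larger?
8.8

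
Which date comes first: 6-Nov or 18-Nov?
6-Nov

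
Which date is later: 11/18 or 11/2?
11/18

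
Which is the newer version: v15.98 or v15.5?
v15.98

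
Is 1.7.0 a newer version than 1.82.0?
No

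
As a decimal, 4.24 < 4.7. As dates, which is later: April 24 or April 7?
April 24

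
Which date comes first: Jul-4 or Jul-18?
Jul-4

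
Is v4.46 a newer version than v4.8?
Yes. Version numbers are compared segment by segment as integers, not as decimals: minor version 46 > 8, so v4.46 > v4.8 (even though the decimal 4.46 < 4.8).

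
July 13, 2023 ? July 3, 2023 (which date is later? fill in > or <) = >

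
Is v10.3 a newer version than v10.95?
No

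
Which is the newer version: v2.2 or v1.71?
v2.2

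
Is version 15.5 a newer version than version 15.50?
No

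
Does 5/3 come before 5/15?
Yes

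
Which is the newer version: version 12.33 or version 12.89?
version 12.89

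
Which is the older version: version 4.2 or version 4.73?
version 4.2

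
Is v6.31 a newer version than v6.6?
Yes. Version numbers are compared segment by segment as integers, not as decimals: minor version 31 > 6, so v6.31 > v6.6 (even though the decimal 6.31 < 6.6).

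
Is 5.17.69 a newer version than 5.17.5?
Yes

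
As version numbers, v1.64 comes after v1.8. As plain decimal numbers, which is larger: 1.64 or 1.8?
1.8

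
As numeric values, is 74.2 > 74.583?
False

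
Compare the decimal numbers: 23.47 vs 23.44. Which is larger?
23.47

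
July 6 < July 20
True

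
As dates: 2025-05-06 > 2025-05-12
False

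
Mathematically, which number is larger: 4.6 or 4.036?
4.6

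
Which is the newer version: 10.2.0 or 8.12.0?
10.2.0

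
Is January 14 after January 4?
Yes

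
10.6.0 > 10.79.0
False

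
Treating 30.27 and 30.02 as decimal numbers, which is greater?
30.27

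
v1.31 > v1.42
False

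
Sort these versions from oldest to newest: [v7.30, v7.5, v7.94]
[v7.5, v7.30, v7.94]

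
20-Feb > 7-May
False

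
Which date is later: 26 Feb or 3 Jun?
3 Jun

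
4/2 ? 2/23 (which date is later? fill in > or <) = >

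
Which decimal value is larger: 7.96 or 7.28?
7.96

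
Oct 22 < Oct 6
False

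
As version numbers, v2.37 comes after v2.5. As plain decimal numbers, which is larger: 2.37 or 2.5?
2.5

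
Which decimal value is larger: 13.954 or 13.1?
13.954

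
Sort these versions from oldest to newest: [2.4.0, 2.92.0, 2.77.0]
[2.4.0, 2.77.0, 2.92.0]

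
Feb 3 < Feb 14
True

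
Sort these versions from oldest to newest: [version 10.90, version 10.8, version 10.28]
[version 10.8, version 10.28, version 10.90]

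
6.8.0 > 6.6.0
True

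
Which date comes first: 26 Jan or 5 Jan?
5 Jan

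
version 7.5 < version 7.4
False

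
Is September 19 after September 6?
Yes. Day 19 comes after day 6 in September — this is a date comparison, not a decimal one (the decimal 9.19 would be smaller than 9.6).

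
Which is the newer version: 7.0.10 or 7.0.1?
7.0.10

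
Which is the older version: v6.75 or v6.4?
v6.4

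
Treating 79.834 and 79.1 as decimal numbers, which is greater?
79.834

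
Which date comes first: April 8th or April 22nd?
April 8th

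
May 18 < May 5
False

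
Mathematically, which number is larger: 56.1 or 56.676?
56.676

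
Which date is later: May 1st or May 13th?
May 13th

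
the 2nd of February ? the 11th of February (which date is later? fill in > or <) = <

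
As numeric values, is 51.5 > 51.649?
False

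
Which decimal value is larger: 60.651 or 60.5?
60.651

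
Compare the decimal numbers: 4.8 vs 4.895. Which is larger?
4.895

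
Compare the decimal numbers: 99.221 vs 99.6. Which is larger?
99.6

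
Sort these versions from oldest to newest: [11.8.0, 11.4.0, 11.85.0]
[11.4.0, 11.8.0, 11.85.0]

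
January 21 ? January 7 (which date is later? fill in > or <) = >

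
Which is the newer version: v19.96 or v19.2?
v19.96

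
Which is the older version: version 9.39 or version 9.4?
version 9.4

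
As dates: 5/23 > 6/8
False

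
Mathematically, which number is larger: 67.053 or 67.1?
67.1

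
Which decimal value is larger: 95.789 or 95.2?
95.789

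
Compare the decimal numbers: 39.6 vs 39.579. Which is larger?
39.6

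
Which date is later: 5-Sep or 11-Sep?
11-Sep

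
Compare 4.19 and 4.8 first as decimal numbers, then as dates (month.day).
As decimals: 4.19 < 4.8. As dates: 4/19 is later than 4/8 (day 19 > day 8).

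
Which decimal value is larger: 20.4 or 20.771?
20.771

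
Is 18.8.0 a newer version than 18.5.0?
Yes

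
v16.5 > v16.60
False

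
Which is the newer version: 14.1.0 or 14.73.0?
14.73.0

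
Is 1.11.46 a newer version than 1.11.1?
Yes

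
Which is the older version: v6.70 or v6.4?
v6.4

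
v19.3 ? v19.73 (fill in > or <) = <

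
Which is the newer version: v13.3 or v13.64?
v13.64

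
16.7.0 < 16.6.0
False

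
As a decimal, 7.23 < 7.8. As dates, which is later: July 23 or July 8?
July 23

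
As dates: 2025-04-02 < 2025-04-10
True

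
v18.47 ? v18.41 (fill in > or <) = >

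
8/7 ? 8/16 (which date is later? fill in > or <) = <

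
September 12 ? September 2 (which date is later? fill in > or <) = >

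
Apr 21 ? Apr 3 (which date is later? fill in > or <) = >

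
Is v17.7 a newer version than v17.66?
No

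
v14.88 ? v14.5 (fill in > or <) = >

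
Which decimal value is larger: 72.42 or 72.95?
72.95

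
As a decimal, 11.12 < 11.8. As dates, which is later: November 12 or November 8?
November 12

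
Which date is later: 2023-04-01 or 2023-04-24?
2023-04-24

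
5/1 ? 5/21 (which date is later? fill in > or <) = <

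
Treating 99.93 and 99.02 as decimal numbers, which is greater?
99.93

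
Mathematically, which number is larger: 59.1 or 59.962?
59.962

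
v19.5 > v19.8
False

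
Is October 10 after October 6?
Yes. Day 10 comes after day 6 in October — this is a date comparison, not a decimal one (the decimal 10.10 would be smaller than 10.6).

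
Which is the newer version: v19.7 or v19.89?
v19.89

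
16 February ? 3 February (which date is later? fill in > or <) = >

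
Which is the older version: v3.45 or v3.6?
v3.6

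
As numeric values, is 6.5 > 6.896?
False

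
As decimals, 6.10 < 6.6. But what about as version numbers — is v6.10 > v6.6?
True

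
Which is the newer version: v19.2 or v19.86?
v19.86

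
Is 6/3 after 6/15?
No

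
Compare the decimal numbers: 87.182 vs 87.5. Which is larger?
87.5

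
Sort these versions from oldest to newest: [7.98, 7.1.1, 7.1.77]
[7.1.1, 7.1.77, 7.98]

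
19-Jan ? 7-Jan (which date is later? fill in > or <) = >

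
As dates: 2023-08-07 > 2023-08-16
False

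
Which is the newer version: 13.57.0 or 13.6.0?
13.57.0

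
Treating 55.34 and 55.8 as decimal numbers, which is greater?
55.8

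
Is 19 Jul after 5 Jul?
Yes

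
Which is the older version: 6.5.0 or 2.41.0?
2.41.0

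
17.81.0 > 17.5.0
True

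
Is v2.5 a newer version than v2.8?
No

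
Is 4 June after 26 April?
Yes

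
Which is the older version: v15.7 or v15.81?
v15.7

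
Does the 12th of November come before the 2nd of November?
No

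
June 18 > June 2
True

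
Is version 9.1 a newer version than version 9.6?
No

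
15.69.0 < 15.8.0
False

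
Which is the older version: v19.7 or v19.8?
v19.7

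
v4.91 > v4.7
True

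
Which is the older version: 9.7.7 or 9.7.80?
9.7.7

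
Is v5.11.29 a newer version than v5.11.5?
Yes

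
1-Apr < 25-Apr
True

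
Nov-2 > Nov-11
False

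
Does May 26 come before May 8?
No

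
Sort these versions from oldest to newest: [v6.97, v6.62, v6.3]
[v6.3, v6.62, v6.97]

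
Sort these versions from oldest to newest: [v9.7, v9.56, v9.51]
[v9.7, v9.51, v9.56]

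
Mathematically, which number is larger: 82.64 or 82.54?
82.64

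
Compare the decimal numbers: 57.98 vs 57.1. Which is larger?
57.98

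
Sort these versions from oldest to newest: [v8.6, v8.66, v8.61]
[v8.6, v8.61, v8.66]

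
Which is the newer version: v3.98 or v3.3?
v3.98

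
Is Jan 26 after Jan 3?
Yes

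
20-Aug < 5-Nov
True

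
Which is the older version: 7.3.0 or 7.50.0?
7.3.0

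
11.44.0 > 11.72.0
False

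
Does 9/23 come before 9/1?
No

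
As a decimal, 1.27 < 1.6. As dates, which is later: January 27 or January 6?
January 27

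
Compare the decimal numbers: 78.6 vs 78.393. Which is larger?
78.6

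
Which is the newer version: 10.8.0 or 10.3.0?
10.8.0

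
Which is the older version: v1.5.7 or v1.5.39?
v1.5.7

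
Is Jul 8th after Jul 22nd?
No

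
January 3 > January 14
False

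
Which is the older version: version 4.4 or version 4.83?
version 4.4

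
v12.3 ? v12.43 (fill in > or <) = <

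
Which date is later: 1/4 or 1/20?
1/20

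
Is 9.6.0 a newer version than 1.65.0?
Yes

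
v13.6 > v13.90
False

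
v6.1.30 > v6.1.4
True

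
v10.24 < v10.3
False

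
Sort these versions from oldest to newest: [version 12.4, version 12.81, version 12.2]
[version 12.2, version 12.4, version 12.81]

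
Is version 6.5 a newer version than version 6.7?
No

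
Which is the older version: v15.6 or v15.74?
v15.6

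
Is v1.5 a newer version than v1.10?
No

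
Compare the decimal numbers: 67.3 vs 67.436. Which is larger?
67.436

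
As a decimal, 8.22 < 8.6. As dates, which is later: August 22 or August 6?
August 22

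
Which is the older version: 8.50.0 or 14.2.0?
8.50.0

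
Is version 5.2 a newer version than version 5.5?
No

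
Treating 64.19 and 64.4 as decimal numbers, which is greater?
64.4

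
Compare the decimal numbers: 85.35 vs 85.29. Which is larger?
85.35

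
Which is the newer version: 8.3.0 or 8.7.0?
8.7.0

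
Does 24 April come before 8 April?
No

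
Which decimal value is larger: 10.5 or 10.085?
10.5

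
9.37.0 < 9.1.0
False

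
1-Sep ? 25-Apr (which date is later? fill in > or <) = >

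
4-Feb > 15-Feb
False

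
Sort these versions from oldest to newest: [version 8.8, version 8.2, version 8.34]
[version 8.2, version 8.8, version 8.34]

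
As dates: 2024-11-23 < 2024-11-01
False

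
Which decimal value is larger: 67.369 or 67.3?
67.369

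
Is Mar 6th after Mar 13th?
No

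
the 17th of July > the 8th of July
True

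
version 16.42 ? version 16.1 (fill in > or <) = >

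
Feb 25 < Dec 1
True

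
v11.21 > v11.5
True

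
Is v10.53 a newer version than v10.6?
Yes. Version numbers are compared segment by segment as integers, not as decimals: minor version 53 > 6, so v10.53 > v10.6 (even though the decimal 10.53 < 10.6).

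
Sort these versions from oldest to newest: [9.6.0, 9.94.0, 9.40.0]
[9.6.0, 9.40.0, 9.94.0]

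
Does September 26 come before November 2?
Yes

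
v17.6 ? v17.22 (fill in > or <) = <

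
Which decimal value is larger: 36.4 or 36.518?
36.518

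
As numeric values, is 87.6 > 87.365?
True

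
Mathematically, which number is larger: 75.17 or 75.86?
75.86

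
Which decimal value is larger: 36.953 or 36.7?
36.953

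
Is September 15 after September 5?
Yes. Day 15 comes after day 5 in September — this is a date comparison, not a decimal one (the decimal 9.15 would be smaller than 9.5).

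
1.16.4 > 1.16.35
False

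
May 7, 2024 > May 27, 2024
False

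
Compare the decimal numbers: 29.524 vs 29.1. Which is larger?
29.524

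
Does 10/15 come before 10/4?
No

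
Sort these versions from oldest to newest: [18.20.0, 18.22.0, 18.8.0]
[18.8.0, 18.20.0, 18.22.0]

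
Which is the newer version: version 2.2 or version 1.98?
version 2.2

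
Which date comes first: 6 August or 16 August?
6 August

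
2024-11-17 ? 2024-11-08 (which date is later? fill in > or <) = >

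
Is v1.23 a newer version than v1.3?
Yes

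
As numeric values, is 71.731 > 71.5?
True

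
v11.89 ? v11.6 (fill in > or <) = >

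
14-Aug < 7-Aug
False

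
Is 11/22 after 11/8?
Yes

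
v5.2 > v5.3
False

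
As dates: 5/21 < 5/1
False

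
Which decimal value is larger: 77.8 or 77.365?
77.8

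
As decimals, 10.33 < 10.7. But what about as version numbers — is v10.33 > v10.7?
True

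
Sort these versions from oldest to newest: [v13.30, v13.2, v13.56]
[v13.2, v13.30, v13.56]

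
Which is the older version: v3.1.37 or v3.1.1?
v3.1.1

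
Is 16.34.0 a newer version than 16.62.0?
No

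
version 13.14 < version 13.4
False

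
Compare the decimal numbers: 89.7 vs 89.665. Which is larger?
89.7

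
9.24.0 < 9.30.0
True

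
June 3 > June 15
False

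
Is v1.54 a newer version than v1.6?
Yes. Version numbers are compared segment by segment as integers, not as decimals: minor version 54 > 6, so v1.54 > v1.6 (even though the decimal 1.54 < 1.6).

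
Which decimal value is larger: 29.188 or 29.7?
29.7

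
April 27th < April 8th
False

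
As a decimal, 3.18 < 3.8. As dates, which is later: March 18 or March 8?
March 18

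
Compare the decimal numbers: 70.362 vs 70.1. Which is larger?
70.362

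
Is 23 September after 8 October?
No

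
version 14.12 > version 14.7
True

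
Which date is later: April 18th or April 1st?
April 18th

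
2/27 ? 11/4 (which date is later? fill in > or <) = <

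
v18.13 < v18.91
True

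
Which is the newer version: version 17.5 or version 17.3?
version 17.5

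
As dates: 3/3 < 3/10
True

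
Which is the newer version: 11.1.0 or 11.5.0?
11.5.0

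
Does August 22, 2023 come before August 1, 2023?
No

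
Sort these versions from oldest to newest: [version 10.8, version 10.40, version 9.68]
[version 9.68, version 10.8, version 10.40]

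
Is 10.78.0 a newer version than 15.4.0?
No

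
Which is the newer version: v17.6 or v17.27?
v17.27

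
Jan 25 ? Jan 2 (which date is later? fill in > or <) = >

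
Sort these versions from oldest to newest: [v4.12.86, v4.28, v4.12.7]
[v4.12.7, v4.12.86, v4.28]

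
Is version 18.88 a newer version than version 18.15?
Yes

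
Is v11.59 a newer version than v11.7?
Yes. Version numbers are compared segment by segment as integers, not as decimals: minor version 59 > 7, so v11.59 > v11.7 (even though the decimal 11.59 < 11.7).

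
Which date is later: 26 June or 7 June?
26 June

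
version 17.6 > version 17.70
False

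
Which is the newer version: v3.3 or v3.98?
v3.98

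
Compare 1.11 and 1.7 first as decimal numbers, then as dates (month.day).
As decimals: 1.11 < 1.7. As dates: 1/11 is later than 1/7 (day 11 > day 7).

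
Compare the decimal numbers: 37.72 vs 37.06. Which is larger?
37.72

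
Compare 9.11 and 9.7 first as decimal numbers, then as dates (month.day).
As decimals: 9.11 < 9.7. As dates: 9/11 is later than 9/7 (day 11 > day 7).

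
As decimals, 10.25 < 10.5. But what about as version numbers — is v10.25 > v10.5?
True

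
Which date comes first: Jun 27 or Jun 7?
Jun 7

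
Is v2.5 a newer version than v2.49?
No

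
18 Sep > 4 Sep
True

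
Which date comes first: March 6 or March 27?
March 6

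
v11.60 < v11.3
False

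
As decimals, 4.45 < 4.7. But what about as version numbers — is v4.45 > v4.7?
True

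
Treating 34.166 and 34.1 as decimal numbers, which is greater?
34.166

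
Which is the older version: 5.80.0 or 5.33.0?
5.33.0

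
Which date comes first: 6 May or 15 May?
6 May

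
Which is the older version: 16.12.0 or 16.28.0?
16.12.0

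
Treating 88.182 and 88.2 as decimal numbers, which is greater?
88.2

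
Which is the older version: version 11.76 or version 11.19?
version 11.19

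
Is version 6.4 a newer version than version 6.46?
No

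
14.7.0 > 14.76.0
False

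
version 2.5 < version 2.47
True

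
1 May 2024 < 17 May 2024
True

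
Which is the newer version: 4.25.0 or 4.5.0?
4.25.0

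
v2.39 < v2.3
False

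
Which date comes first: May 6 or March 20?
March 20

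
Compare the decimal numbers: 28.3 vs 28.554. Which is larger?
28.554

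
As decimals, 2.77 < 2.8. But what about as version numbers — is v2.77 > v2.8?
True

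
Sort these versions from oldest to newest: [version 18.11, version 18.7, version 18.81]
[version 18.7, version 18.11, version 18.81]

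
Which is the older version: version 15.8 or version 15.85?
version 15.8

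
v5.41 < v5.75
True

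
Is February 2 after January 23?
Yes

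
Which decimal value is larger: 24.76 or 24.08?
24.76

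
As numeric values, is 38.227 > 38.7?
False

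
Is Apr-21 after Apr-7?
Yes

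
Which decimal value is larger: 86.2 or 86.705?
86.705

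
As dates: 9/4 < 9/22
True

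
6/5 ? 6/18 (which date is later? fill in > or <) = <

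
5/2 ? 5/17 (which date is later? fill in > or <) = <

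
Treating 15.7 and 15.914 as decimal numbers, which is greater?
15.914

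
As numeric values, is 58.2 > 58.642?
False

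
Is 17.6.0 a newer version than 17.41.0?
No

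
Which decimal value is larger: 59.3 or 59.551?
59.551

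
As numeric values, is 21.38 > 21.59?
False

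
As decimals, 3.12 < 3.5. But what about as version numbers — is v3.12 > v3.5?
True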